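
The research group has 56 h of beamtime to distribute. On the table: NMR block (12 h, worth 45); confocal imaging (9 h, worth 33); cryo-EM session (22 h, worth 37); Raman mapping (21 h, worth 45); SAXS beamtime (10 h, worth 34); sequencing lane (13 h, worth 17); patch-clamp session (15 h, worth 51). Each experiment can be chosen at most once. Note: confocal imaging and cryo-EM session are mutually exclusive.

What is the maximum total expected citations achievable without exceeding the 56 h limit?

The ratio ordering already packs tightly: NMR block + confocal imaging + SAXS beamtime + patch-clamp session, 46 h, 163.
Confocal imaging + Raman mapping + SAXS beamtime + patch-clamp session (55 h) also reaches 163 — a tie, but nothing goes higher.

163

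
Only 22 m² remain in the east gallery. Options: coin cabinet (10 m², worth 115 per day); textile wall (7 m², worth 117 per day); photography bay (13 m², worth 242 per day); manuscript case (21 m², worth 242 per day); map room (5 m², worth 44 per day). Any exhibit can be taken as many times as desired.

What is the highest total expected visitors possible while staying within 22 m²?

359

Taking textile wall + photography bay: 20 m² used, 359 in expected visitors.
The spare 2 m² is too small for any remaining exhibit, and no exchange beats 359.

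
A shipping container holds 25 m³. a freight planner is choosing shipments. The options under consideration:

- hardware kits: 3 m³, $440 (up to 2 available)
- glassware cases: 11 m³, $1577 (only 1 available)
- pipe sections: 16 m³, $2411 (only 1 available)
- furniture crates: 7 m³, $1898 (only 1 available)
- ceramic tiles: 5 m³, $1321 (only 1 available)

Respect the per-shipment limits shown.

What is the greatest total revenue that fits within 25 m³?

Greedy by ratio would take 2×hardware kits + furniture crates + ceramic tiles: 18 m³ used, total 4099.
Replace 2×hardware kits with glassware cases: the trade gains 697 net, giving 4796 at 23 m³.
No other feasible combination exceeds 4796.

4796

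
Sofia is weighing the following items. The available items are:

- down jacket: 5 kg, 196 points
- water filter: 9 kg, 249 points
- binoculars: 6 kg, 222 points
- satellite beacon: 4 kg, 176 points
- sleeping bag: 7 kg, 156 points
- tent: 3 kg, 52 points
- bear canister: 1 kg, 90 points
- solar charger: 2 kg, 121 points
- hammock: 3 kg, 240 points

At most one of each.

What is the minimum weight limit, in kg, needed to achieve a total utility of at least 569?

10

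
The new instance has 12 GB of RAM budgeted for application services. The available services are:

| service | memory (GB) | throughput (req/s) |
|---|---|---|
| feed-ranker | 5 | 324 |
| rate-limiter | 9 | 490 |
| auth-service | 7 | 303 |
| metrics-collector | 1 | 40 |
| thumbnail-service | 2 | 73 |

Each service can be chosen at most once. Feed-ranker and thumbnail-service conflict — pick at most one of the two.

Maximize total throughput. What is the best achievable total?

Best packing: feed-ranker + auth-service — 12 GB, 627 total.
The closest alternative, rate-limiter + metrics-collector + thumbnail-service, reaches only 603.

627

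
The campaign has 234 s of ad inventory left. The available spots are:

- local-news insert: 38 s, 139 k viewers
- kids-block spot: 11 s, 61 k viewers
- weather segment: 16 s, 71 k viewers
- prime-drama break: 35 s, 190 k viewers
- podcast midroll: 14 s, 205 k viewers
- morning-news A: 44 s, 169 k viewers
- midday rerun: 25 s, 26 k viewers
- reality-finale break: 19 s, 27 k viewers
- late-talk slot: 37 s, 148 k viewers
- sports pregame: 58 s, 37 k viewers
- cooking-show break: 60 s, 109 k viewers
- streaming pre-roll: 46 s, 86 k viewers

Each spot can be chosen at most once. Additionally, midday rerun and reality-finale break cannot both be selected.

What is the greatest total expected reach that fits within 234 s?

Ranking by ratio (expected reach/s): podcast midroll 14.64, kids-block spot 5.55, prime-drama break 5.43.
Best packing: local-news insert + kids-block spot + weather segment + prime-drama break + podcast midroll + morning-news A + reality-finale break + late-talk slot — 214 s, 1010 total.

1010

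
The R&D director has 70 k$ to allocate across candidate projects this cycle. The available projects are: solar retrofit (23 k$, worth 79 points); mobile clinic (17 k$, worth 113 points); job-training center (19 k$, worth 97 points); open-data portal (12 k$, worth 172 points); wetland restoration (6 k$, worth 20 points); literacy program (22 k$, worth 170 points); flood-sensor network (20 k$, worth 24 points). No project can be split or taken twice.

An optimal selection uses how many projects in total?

4

Best achievable projected impact is 552.
mobile clinic + job-training center + open-data portal + literacy program hits 552 at 70 k$.
Any selection reaching 552 contains exactly 4 projects.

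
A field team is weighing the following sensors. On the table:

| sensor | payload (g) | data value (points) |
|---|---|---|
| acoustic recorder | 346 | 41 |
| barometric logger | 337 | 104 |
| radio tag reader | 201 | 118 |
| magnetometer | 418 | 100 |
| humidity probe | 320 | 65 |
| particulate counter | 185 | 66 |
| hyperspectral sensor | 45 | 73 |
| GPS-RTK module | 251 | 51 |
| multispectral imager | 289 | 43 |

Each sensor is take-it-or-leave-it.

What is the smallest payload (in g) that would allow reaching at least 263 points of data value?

Need the lightest bundle worth ≥ 263.
Taking barometric logger + radio tag reader + hyperspectral sensor gives 295 (≥ 263) for 583 g.
Below 583 g the best achievable stays under 263.

583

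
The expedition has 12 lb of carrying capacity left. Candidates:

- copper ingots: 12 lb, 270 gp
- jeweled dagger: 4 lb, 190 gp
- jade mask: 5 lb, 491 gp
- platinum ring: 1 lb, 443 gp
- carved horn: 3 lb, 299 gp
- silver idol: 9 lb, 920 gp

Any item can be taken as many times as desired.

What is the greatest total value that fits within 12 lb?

Density check — platinum ring 443.00, silver idol 102.22, carved horn 99.67 are the best per lb.
Best packing: 12×platinum ring — 12 lb, 5316 total.
Nothing else within 12 lb beats 5316.

5316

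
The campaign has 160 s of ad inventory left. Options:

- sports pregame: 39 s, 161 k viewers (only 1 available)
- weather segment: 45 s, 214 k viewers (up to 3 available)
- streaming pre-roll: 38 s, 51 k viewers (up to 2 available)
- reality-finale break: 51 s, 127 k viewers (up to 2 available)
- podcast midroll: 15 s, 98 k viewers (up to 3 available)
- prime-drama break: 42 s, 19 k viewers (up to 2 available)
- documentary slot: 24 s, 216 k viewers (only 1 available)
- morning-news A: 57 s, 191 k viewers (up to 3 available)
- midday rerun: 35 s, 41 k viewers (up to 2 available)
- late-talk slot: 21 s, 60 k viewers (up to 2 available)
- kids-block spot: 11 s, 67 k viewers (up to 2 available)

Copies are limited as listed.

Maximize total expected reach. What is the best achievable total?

Greedy by ratio would take weather segment + 3×podcast midroll + documentary slot + late-talk slot + 2×kids-block spot: 157 s used, total 918.
Dropping late-talk slot and 2×kids-block spot frees 43 s; slotting in weather segment (45 s) lifts the total to 938 at 159 s.
Every other selection either busts 160 s or exceeds an availability limit or fails to beat 938.

938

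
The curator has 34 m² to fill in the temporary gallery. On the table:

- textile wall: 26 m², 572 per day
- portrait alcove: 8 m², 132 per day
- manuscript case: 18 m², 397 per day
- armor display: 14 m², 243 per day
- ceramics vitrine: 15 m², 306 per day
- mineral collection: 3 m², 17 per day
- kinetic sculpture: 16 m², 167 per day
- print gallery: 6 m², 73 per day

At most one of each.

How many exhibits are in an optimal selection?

Optimal total is 704.
textile wall + portrait alcove hits 704 at 34 m².
Every optimal selection uses 2 exhibits.

2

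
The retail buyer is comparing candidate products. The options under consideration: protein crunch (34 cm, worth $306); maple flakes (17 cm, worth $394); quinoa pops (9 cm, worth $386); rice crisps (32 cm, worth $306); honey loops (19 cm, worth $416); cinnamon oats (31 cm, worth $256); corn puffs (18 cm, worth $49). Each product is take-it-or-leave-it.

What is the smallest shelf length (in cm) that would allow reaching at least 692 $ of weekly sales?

Look for the lowest-shelf combination reaching 692.
Taking maple flakes + quinoa pops gives 780 (≥ 692) for 26 cm.
Below 26 cm the best achievable stays under 692.

26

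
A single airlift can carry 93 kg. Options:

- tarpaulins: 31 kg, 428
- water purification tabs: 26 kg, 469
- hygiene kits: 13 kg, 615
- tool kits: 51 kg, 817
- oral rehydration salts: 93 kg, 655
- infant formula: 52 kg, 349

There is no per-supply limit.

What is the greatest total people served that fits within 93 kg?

The ratio ordering already packs tightly: 7×hygiene kits, 91 kg, 4305.
The spare 2 kg is too small for any remaining supply, and no exchange beats 4305.

4305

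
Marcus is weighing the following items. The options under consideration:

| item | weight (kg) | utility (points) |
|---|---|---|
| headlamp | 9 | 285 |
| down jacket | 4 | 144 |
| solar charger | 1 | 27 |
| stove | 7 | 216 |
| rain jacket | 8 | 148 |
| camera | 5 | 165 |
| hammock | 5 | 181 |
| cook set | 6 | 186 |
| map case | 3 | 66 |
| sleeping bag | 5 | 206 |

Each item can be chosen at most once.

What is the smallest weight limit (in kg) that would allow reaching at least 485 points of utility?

Look for the lowest-weight combination reaching 485.
down jacket + camera + hammock: 490 utility at 14 kg.
Any bundle with less than 14 kg falls short of 485.

14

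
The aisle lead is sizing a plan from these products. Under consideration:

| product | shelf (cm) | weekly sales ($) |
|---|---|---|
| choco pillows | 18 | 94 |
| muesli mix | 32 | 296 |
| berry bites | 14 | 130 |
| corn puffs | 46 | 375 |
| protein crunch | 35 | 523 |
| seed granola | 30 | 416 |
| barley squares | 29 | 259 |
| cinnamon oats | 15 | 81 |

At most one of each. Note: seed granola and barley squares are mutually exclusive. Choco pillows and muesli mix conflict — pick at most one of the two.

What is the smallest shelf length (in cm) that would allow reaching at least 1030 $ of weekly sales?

Minimise cm subject to total weekly sales ≥ 1030.
berry bites + protein crunch + seed granola reaches 1069 using 79 cm.
No combination under 79 cm hits 1030.

79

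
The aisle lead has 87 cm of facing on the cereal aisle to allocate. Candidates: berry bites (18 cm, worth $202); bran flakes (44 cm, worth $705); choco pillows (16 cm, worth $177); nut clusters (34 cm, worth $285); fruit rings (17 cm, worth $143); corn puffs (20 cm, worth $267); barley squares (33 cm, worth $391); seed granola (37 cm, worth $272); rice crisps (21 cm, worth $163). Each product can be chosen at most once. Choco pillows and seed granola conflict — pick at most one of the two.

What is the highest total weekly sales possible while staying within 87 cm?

1174

Berry bites + bran flakes + corn puffs uses 82 of the 87 cm and totals 1174.
Next best is bran flakes + choco pillows + corn puffs at 1149 (80 cm) — short by 25.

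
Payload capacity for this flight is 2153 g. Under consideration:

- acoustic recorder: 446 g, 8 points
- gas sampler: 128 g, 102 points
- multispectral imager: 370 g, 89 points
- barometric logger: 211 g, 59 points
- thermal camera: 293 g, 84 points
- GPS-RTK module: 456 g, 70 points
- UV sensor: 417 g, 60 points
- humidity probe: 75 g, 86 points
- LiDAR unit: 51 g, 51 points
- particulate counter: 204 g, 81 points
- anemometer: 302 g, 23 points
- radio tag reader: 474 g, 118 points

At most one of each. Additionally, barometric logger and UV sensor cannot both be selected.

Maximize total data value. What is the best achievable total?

Gas sampler + multispectral imager + barometric logger + thermal camera + humidity probe + LiDAR unit + particulate counter + anemometer + radio tag reader uses 2108 of the 2153 g and totals 693.
Next best is gas sampler + multispectral imager + thermal camera + GPS-RTK module + humidity probe + LiDAR unit + particulate counter + radio tag reader at 681 (2051 g) — short by 12.

693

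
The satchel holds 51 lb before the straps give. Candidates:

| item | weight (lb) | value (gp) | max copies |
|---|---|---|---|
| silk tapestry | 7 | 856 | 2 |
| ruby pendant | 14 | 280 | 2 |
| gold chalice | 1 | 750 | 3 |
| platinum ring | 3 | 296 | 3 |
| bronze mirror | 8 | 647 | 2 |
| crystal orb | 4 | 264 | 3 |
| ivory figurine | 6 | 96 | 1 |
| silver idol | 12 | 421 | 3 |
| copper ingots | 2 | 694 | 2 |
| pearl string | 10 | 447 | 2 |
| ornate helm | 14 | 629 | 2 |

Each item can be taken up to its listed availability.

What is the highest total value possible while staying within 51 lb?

Best packing: 2×silk tapestry + 3×gold chalice + 3×platinum ring + 2×bronze mirror + crystal orb + 2×copper ingots — 50 lb, 7796 total.

7796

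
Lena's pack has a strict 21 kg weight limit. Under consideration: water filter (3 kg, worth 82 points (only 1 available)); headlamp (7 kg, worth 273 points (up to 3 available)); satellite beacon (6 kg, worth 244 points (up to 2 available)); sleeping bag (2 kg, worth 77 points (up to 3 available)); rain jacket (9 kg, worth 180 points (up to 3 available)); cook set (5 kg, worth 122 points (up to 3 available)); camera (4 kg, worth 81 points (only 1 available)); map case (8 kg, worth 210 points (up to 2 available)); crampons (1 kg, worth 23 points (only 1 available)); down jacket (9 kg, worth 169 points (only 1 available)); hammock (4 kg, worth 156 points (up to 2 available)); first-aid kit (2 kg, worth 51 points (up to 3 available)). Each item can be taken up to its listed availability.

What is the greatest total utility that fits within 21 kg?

By utility per kg: satellite beacon 40.67, headlamp 39.00, hammock 39.00 lead.
Headlamp + 2×satellite beacon + sleeping bag uses 21 of the 21 kg and totals 838.
That's the maximum — no swap from here does better than 838.

838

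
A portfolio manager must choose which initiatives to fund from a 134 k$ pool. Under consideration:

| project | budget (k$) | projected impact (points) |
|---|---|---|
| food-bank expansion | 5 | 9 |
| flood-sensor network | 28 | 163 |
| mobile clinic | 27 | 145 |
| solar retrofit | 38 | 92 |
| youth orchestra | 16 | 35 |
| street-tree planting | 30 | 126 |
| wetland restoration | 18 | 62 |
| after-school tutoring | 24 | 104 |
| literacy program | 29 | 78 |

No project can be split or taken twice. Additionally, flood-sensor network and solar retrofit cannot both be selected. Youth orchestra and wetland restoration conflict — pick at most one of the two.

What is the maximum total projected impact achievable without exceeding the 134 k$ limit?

609

The ratio ordering already packs tightly: food-bank expansion + flood-sensor network + mobile clinic + street-tree planting + wetland restoration + after-school tutoring, 132 k$, 609.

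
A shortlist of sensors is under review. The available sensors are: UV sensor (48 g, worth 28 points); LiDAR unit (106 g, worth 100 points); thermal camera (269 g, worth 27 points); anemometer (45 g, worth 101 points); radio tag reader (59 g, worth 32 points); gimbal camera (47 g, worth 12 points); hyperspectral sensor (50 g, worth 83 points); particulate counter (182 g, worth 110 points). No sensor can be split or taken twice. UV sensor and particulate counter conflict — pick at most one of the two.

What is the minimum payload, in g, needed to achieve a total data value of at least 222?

190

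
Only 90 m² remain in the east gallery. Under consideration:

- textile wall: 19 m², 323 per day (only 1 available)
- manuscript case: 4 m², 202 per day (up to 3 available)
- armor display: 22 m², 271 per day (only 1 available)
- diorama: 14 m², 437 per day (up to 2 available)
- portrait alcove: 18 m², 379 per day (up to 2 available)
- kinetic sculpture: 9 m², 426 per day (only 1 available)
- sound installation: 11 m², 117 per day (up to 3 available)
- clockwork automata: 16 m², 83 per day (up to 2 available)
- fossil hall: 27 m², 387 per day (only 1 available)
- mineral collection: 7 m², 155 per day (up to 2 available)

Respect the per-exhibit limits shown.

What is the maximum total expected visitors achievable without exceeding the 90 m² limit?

2664

A density-first pass picks 3×manuscript case + 2×diorama + portrait alcove + kinetic sculpture + 2×mineral collection — 2595 at 81 m².
Replace 2×mineral collection with portrait alcove: the trade gains 69 net, giving 2664 at 85 m².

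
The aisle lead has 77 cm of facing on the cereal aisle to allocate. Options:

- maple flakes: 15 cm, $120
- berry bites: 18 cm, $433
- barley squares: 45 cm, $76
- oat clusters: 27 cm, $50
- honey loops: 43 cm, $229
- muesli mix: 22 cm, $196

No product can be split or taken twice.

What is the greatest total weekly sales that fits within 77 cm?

Taking the top-ratio products first gives maple flakes + berry bites + muesli mix for 749 (55 cm).
The 22 cm tied up in muesli mix is better spent on honey loops — total rises to 782 (76 cm).

782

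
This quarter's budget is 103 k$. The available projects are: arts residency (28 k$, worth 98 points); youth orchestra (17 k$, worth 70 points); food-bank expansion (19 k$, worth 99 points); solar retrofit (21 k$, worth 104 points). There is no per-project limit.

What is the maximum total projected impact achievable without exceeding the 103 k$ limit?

Density check — food-bank expansion 5.21, solar retrofit 4.95, youth orchestra 4.12 are the best per k$.
A density-first pass picks 5×food-bank expansion — 495 at 95 k$.
Replace 4×food-bank expansion with 4×solar retrofit: the trade gains 20 net, giving 515 at 103 k$.
Nothing else within 103 k$ beats 515.

515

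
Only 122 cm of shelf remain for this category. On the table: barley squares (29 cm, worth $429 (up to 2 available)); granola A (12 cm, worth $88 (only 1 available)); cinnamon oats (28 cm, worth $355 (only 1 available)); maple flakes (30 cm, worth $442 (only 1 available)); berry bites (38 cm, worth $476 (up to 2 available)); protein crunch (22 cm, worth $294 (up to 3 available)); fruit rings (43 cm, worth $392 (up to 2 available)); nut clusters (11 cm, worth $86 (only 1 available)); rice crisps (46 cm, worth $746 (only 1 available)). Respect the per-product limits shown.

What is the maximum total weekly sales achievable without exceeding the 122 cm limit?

1776

Ranking by ratio (weekly sales/cm): rice crisps 16.22, barley squares 14.79, maple flakes 14.73, protein crunch 13.36.
A density-first pass picks 2×barley squares + nut clusters + rice crisps — 1690 at 115 cm.
Dropping 2×barley squares and nut clusters frees 69 cm; slotting in maple flakes + 2×protein crunch (74 cm) lifts the total to 1776 at 120 cm.
Nothing else within 122 cm beats 1776.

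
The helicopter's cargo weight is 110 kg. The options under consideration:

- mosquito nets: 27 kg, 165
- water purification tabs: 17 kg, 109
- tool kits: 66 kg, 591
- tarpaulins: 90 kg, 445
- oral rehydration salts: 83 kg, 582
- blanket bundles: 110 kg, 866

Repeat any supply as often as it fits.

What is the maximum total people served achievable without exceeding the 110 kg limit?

Density check — tool kits 8.95, blanket bundles 7.87, oral rehydration salts 7.01 are the best per kg.
The ratio heuristic lands on 2×water purification tabs + tool kits (809) but leaves 10 kg idle.
Dropping 2×water purification tabs and tool kits frees 100 kg; slotting in blanket bundles (110 kg) lifts the total to 866 at 110 kg.
Nothing else within 110 kg beats 866.

866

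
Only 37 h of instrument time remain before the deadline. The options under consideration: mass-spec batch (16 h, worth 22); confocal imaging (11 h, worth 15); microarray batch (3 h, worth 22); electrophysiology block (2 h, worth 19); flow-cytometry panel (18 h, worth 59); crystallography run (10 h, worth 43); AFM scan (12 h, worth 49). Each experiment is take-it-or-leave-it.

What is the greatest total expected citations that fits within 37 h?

149

A density-first pass picks microarray batch + electrophysiology block + crystallography run + AFM scan — 133 at 27 h.
Replace crystallography run with flow-cytometry panel: the trade gains 16 net, giving 149 at 35 h.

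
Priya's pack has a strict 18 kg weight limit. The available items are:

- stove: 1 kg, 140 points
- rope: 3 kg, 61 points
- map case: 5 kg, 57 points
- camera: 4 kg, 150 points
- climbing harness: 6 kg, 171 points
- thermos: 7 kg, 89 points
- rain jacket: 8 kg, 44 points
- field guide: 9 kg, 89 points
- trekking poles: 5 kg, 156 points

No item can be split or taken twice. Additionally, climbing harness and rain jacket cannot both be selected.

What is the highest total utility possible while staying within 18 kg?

Taking stove + camera + climbing harness + trekking poles: 16 kg used, 617 in utility.
Runner-up stove + rope + map case + camera + trekking poles tops out at 564.

617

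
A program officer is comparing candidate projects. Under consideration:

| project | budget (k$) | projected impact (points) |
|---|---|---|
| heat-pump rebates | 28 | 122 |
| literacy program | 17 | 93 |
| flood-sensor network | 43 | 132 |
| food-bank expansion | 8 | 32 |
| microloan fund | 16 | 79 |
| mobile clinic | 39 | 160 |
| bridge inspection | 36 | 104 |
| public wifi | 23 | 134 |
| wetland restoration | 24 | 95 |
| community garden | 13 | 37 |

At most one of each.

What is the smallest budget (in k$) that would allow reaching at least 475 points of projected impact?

Look for the lowest-budget combination reaching 475.
heat-pump rebates + literacy program + food-bank expansion + public wifi + wetland restoration: 476 projected impact at 100 k$.
No combination under 100 k$ hits 475.

100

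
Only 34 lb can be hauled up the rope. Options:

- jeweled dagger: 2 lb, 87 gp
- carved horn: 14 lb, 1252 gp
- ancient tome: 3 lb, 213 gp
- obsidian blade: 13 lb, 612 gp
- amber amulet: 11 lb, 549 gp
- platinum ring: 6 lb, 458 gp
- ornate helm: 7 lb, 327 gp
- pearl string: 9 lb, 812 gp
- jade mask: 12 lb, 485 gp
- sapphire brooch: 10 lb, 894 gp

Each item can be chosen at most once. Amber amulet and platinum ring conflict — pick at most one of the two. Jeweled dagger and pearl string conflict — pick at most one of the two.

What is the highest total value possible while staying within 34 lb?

2958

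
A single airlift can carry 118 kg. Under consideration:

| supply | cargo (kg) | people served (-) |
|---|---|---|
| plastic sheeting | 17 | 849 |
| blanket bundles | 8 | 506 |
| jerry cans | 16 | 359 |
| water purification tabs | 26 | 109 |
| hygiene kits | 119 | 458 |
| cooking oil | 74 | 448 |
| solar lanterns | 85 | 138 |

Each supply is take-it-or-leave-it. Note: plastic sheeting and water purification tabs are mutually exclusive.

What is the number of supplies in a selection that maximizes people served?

Best achievable people served is 2162.
For example plastic sheeting + blanket bundles + jerry cans + cooking oil achieves it, using 115 kg.
Every optimal selection uses 4 supplies.

4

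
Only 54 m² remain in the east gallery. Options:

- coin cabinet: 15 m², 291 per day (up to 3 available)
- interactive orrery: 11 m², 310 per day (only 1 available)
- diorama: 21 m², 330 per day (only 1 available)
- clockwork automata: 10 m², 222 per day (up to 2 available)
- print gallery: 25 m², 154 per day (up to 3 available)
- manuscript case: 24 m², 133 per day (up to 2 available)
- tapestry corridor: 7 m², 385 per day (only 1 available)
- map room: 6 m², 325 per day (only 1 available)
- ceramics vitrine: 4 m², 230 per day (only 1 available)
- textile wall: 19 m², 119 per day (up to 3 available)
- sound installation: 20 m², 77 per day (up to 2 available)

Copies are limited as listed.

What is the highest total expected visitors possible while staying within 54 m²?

Density check — ceramics vitrine 57.50, tapestry corridor 55.00, map room 54.17 are the best per m².
Filling by ratio: interactive orrery + 2×clockwork automata + tapestry corridor + map room + ceramics vitrine for 1694, with 6 m² left unused.
The 10 m² tied up in clockwork automata is better spent on coin cabinet — total rises to 1763 (53 m²).

1763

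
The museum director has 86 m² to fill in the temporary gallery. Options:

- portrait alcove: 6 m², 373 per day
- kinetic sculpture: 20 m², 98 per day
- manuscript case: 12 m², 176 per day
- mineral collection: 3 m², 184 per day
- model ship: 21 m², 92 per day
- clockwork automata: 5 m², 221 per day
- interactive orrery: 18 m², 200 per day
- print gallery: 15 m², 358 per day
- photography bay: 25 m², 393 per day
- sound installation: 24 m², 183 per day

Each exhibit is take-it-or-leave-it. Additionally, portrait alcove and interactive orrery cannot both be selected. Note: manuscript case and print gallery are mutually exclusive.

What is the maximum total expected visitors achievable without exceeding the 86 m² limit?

Density check — portrait alcove 62.17, mineral collection 61.33, clockwork automata 44.20, print gallery 23.87 are the best per m².
Taking portrait alcove + mineral collection + clockwork automata + print gallery + photography bay + sound installation: 78 m² used, 1712 in expected visitors.
Runner-up portrait alcove + kinetic sculpture + mineral collection + clockwork automata + print gallery + photography bay tops out at 1627.

1712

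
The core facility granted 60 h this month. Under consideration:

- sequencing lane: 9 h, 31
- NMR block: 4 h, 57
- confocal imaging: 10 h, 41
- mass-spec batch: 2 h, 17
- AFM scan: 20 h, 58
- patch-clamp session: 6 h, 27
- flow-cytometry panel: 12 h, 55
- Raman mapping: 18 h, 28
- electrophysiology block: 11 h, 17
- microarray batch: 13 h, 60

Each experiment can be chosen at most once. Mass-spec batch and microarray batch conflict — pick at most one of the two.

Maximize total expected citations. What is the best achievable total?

Taking NMR block + confocal imaging + AFM scan + flow-cytometry panel + microarray batch: 59 h used, 271 in expected citations.

271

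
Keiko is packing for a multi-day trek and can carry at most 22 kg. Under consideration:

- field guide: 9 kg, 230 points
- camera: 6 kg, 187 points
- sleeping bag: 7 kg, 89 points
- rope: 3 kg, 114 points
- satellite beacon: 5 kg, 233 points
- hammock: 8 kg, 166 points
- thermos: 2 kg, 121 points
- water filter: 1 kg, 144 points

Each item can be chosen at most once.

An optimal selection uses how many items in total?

5

Optimal total is 851.
For example camera + satellite beacon + hammock + thermos + water filter achieves it, using 22 kg.
Any selection reaching 851 contains exactly 5 items.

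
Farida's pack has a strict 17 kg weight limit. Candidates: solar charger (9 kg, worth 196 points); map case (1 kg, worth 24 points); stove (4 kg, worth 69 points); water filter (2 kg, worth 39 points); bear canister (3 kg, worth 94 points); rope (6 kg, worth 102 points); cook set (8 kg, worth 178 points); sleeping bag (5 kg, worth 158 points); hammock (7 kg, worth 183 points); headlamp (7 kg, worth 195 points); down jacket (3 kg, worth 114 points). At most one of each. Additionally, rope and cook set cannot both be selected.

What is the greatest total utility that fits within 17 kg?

506

Filling by ratio: map case + water filter + bear canister + sleeping bag + down jacket for 429, with 3 kg left unused.
The 4 kg tied up in map case and bear canister is better spent on headlamp — total rises to 506 (17 kg).
Next best is water filter + sleeping bag + hammock + down jacket at 494 (17 kg) — short by 12.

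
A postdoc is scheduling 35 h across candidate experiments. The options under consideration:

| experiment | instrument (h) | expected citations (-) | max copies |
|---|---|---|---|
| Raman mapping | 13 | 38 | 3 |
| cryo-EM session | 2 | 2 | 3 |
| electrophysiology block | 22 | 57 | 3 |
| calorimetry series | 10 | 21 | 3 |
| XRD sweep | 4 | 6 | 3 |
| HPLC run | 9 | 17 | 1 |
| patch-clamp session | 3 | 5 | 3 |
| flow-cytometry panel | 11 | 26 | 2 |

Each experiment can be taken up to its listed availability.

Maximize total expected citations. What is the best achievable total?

A density-first pass picks 2×Raman mapping + HPLC run — 93 at 35 h.
The 22 h tied up in Raman mapping and HPLC run is better spent on electrophysiology block — total rises to 95 (35 h).
No other feasible combination exceeds 95.

95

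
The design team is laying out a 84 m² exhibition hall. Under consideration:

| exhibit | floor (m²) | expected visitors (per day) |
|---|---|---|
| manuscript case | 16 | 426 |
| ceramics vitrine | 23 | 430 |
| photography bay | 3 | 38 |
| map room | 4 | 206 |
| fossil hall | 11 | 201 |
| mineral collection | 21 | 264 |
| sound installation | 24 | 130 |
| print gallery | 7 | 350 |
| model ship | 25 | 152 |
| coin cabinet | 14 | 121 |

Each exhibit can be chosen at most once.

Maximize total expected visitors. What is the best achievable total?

1877

Ranking by ratio (expected visitors/m²): map room 51.50, print gallery 50.00, manuscript case 26.62.
A density-first pass picks manuscript case + ceramics vitrine + photography bay + map room + fossil hall + print gallery + coin cabinet — 1772 at 78 m².
The 17 m² tied up in photography bay and coin cabinet is better spent on mineral collection — total rises to 1877 (82 m²).
No other feasible combination exceeds 1877.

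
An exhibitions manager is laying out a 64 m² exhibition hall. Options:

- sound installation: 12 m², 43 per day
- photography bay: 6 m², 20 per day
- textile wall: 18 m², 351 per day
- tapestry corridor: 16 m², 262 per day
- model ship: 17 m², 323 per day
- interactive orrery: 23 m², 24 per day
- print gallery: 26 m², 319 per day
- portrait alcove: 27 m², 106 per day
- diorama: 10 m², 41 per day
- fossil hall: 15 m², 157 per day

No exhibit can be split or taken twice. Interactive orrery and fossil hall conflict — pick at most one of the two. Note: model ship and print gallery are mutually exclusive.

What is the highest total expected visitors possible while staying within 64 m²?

The ratio heuristic lands on textile wall + tapestry corridor + model ship + diorama (977) but leaves 3 m² idle.
The 10 m² tied up in diorama is better spent on sound installation — total rises to 979 (63 m²).
The closest alternative, textile wall + tapestry corridor + model ship + diorama, reaches only 977.

979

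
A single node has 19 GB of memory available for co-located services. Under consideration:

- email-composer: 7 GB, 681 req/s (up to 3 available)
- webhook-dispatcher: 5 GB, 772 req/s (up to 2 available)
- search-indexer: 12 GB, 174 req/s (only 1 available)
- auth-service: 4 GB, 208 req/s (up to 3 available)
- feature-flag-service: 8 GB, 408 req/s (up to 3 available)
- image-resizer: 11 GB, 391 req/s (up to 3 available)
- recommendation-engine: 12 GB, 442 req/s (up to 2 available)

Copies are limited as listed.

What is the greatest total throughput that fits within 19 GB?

2225

Best packing: email-composer + 2×webhook-dispatcher — 17 GB, 2225 total.
No other feasible combination exceeds 2225.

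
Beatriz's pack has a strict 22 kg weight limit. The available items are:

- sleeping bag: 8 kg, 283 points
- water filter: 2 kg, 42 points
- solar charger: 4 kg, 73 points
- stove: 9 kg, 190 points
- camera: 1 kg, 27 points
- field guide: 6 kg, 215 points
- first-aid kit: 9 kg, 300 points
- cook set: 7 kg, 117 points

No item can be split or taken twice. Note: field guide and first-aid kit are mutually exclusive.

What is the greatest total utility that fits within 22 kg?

Density check — field guide 35.83, sleeping bag 35.38, first-aid kit 33.33, camera 27.00 are the best per kg.
The ratio heuristic lands on sleeping bag + water filter + solar charger + camera + field guide (640) but leaves 1 kg idle.
The 8 kg tied up in water filter and field guide is better spent on first-aid kit — total rises to 683 (22 kg).
The closest alternative, sleeping bag + solar charger + first-aid kit, reaches only 656.

683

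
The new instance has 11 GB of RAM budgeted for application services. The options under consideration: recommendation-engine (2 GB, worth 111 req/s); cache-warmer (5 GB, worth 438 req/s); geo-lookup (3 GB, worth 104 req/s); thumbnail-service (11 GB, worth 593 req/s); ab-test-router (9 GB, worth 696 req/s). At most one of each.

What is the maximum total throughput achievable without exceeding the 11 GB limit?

Density check — cache-warmer 87.60, ab-test-router 77.33, recommendation-engine 55.50 are the best per GB.
A density-first pass picks recommendation-engine + cache-warmer + geo-lookup — 653 at 10 GB.
Replace cache-warmer and geo-lookup with ab-test-router: the trade gains 154 net, giving 807 at 11 GB.
Next best is ab-test-router at 696 (9 GB) — short by 111.

807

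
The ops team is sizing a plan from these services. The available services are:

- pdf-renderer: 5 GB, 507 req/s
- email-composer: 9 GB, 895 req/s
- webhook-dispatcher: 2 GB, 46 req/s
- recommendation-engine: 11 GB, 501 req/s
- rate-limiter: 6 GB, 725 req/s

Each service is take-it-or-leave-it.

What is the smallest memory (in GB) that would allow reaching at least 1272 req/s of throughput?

Look for the lowest-memory combination reaching 1272.
pdf-renderer + webhook-dispatcher + rate-limiter: 1278 throughput at 13 GB.
Below 13 GB the best achievable stays under 1272.

13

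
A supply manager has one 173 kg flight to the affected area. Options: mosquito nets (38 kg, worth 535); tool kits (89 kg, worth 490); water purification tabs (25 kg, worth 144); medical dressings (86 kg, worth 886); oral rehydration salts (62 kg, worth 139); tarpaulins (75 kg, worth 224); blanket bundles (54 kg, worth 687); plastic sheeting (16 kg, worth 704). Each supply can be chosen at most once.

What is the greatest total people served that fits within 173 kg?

2277

Density check — plastic sheeting 44.00, mosquito nets 14.08, blanket bundles 12.72, medical dressings 10.30 are the best per kg.
A density-first pass picks mosquito nets + water purification tabs + blanket bundles + plastic sheeting — 2070 at 133 kg.
Dropping mosquito nets and water purification tabs frees 63 kg; slotting in medical dressings (86 kg) lifts the total to 2277 at 156 kg.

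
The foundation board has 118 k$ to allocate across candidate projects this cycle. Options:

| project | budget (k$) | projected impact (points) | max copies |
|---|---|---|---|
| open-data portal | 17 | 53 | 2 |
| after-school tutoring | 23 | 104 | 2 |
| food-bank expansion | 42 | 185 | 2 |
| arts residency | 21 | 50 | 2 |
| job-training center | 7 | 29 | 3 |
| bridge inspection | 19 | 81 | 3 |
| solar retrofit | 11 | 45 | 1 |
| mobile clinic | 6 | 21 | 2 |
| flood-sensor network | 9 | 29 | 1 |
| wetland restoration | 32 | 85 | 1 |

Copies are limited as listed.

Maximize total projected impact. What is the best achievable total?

By projected impact per k$: after-school tutoring 4.52, food-bank expansion 4.40, bridge inspection 4.26, job-training center 4.14 lead.
A density-first pass picks 2×after-school tutoring + food-bank expansion + job-training center + bridge inspection — 503 at 114 k$.
Replace job-training center with solar retrofit: the trade gains 16 net, giving 519 at 118 k$.
Every other selection either busts 118 k$ or exceeds an availability limit or fails to beat 519.

519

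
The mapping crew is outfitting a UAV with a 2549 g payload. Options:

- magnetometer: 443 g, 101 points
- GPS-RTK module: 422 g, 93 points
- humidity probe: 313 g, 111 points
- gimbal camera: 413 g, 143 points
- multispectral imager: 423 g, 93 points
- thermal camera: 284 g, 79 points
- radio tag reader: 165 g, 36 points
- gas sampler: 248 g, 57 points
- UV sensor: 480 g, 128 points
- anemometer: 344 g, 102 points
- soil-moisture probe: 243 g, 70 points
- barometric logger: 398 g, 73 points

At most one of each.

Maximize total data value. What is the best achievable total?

734

The ratio heuristic lands on humidity probe + gimbal camera + thermal camera + radio tag reader + gas sampler + UV sensor + anemometer + soil-moisture probe (726) but leaves 59 g idle.
Replace radio tag reader and gas sampler with magnetometer: the trade gains 8 net, giving 734 at 2520 g.
Runner-up GPS-RTK module + humidity probe + gimbal camera + thermal camera + UV sensor + anemometer + soil-moisture probe tops out at 726.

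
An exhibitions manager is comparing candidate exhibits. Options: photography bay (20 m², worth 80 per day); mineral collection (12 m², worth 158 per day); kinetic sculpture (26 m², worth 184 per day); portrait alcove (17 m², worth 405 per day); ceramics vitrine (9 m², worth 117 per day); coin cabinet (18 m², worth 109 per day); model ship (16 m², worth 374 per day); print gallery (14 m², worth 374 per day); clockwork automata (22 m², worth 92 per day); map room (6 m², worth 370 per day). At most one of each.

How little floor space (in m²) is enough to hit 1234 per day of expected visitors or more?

45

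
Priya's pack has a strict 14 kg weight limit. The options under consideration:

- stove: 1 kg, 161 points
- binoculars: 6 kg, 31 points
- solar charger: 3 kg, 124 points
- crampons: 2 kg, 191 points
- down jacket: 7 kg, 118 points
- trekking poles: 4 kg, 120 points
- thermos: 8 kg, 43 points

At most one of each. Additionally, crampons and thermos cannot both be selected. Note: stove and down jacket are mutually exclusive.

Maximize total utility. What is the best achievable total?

596

Stove + solar charger + crampons + trekking poles uses 10 of the 14 kg and totals 596.
Every other selection either busts 14 kg or breaks a pairing rule or fails to beat 596.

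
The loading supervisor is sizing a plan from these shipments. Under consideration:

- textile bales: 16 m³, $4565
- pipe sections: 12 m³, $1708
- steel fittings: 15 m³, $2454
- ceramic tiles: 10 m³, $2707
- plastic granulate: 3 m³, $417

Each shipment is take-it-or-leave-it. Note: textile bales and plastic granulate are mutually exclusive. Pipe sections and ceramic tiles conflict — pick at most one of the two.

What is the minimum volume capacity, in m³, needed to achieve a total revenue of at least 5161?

Minimise m³ subject to total revenue ≥ 5161.
steel fittings + ceramic tiles: 5161 revenue at 25 m³.
Below 25 m³ the best achievable stays under 5161.

25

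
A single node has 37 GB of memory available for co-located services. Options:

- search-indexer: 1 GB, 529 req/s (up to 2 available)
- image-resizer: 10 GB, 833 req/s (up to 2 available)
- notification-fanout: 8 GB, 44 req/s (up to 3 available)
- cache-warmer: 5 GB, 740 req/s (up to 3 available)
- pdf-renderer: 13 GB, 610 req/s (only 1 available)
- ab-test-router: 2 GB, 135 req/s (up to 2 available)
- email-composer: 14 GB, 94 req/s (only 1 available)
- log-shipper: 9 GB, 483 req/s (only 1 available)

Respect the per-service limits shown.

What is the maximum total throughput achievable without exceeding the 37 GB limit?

4944

2×search-indexer + 2×image-resizer + 3×cache-warmer uses 37 of the 37 GB and totals 4944.
That's the maximum — no swap from here does better than 4944.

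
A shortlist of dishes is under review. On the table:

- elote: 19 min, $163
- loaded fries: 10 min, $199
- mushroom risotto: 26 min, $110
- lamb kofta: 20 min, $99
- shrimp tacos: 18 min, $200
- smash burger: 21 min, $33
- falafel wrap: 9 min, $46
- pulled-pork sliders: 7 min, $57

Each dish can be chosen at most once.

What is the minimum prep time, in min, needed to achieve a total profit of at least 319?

Minimise min subject to total profit ≥ 319.
loaded fries + shrimp tacos reaches 399 using 28 min.
Below 28 min the best achievable stays under 319.

28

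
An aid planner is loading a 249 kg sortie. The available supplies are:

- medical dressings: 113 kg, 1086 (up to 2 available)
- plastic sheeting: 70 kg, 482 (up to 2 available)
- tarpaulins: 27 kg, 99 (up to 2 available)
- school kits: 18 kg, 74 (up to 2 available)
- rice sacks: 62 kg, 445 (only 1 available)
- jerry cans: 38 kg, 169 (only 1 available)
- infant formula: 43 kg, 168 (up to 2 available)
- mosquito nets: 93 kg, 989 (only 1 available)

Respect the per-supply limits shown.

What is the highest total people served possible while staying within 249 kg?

2246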